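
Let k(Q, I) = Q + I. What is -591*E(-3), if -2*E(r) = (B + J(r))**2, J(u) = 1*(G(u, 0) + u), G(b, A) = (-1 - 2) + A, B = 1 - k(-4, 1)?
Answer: 1182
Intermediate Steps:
k(Q, I) = I + Q
B = 4 (B = 1 - (1 - 4) = 1 - 1*(-3) = 1 + 3 = 4)
G(b, A) = -3 + A
J(u) = -3 + u (J(u) = 1*((-3 + 0) + u) = 1*(-3 + u) = -3 + u)
E(r) = -(1 + r)**2/2 (E(r) = -(4 + (-3 + r))**2/2 = -(1 + r)**2/2)
-591*E(-3) = -(-591)*(1 - 3)**2/2 = -(-591)*(-2)**2/2 = -(-591)*4/2 = -591*(-2) = 1182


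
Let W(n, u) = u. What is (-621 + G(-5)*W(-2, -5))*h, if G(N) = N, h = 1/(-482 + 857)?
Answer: -596/375 ≈ -1.5893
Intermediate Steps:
h = 1/375 ≈ 0.0026667
(-621 + G(-5)*W(-2, -5))*h = (-621 - 5*(-5))*(1/375) = (-621 + 25)*(1/375) = -596*1/375 = -596/375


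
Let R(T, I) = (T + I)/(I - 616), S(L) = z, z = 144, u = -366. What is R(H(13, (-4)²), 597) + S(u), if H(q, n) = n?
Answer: 2123/19 ≈ 111.74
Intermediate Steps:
S(L) = 144
R(T, I) = (I + T)/(-616 + I)
R(H(13, (-4)²), 597) + S(u) = (597 + (-4)²)/(-616 + 597) + 144 = (597 + 16)/(-19) + 144 = -1/19*613 + 144 = -613/19 + 144 = 2123/19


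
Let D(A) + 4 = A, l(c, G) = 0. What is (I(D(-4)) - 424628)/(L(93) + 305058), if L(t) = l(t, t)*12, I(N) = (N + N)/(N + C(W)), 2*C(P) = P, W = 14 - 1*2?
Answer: -70770/50843 ≈ -1.3919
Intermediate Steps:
W = 12 (W = 14 - 2 = 12)
C(P) = P/2
D(A) = -4 + A
I(N) = 2*N/(6 + N) (I(N) = (N + N)/(N + (½)*12) = (2*N)/(N + 6) = (2*N)/(6 + N) = 2*N/(6 + N))
L(t) = 0 (L(t) = 0*12 = 0)
(I(D(-4)) - 424628)/(L(93) + 305058) = (2*(-4 - 4)/(6 + (-4 - 4)) - 424628)/(0 + 305058) = (2*(-8)/(6 - 8) - 424628)/305058 = (2*(-8)/(-2) - 424628)*(1/305058) = (2*(-8)*(-½) - 424628)*(1/305058) = (8 - 424628)*(1/305058) = -424620*1/305058 = -70770/50843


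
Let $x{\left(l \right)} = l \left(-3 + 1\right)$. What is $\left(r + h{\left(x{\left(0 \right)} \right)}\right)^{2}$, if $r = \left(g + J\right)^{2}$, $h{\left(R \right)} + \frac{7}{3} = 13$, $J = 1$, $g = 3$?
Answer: $\frac{6400}{9} \approx 711.11$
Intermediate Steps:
$x{\left(l \right)} = - 2 l$ ($x{\left(l \right)} = l \left(-2\right) = - 2 l$)
$h{\left(R \right)} = \frac{32}{3}$ ($h{\left(R \right)} = - \frac{7}{3} + 13 = \frac{32}{3}$)
$r = 16$ ($r = \left(3 + 1\right)^{2} = 4^{2} = 16$)
$\left(r + h{\left(x{\left(0 \right)} \right)}\right)^{2} = \left(16 + \frac{32}{3}\right)^{2} = \left(\frac{80}{3}\right)^{2} = \frac{6400}{9}$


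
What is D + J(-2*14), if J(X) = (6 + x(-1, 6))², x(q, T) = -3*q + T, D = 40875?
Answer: 41100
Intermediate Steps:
x(q, T) = T - 3*q
J(X) = 225 (J(X) = (6 + (6 - 3*(-1)))² = (6 + (6 + 3))² = (6 + 9)² = 15² = 225)
D + J(-2*14) = 40875 + 225 = 41100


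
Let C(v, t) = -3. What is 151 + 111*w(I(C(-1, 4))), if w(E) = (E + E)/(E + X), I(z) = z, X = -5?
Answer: 937/4 ≈ 234.25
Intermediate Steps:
w(E) = 2*E/(-5 + E) (w(E) = (E + E)/(E - 5) = (2*E)/(-5 + E) = 2*E/(-5 + E))
151 + 111*w(I(C(-1, 4))) = 151 + 111*(2*(-3)/(-5 - 3)) = 151 + 111*(2*(-3)/(-8)) = 151 + 111*(2*(-3)*(-1/8)) = 151 + 111*(3/4) = 151 + 333/4 = 937/4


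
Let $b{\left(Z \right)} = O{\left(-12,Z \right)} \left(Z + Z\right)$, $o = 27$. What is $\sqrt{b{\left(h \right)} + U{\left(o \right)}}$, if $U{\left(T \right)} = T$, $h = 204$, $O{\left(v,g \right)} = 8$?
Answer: $\sqrt{3291} \approx 57.367$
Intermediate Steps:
$b{\left(Z \right)} = 16 Z$ ($b{\left(Z \right)} = 8 \left(Z + Z\right) = 8 \cdot 2 Z = 16 Z$)
$\sqrt{b{\left(h \right)} + U{\left(o \right)}} = \sqrt{16 \cdot 204 + 27} = \sqrt{3264 + 27} = \sqrt{3291}$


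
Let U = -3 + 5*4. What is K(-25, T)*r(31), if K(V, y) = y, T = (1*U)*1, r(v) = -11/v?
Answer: -187/31 ≈ -6.0323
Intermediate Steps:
U = 17 (U = -3 + 20 = 17)
T = 17 (T = (1*17)*1 = 17*1 = 17)
K(-25, T)*r(31) = 17*(-11/31) = -187/31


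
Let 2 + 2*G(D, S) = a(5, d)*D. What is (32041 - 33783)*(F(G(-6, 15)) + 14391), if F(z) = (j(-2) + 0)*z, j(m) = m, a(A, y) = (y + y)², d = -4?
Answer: -25741534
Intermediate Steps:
a(A, y) = 4*y² (a(A, y) = (2*y)² = 4*y²)
G(D, S) = -1 + 32*D (G(D, S) = -1 + ((4*(-4)²)*D)/2 = -1 + ((4*16)*D)/2 = -1 + (64*D)/2 = -1 + 32*D)
F(z) = -2*z (F(z) = (-2 + 0)*z = -2*z)
(32041 - 33783)*(F(G(-6, 15)) + 14391) = (32041 - 33783)*(-2*(-1 + 32*(-6)) + 14391) = -1742*(-2*(-1 - 192) + 14391) = -1742*(-2*(-193) + 14391) = -1742*(386 + 14391) = -1742*14777 = -25741534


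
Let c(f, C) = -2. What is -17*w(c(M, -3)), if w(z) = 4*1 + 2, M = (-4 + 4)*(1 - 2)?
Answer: -102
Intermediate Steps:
M = 0 (M = 0*(-1) = 0)
w(z) = 6 (w(z) = 4 + 2 = 6)
-17*w(c(M, -3)) = -17*6 = -102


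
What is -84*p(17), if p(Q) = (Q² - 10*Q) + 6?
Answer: -10500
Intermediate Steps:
p(Q) = 6 + Q² - 10*Q
-84*p(17) = -84*(6 + 17² - 10*17) = -84*(6 + 289 - 170) = -84*125 = -10500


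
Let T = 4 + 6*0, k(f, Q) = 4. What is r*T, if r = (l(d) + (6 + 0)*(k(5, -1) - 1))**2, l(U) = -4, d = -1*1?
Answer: 784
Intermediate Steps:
d = -1
T = 4 (T = 4 + 0 = 4)
r = 196 (r = (-4 + (6 + 0)*(4 - 1))**2 = (-4 + 6*3)**2 = (-4 + 18)**2 = 14**2 = 196)
r*T = 196*4 = 784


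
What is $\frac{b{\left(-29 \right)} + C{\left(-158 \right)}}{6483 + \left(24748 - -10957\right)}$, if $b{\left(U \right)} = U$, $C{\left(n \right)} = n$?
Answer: $- \frac{187}{42188} \approx -0.0044325$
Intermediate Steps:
$\frac{b{\left(-29 \right)} + C{\left(-158 \right)}}{6483 + \left(24748 - -10957\right)} = \frac{-29 - 158}{6483 + \left(24748 - -10957\right)} = - \frac{187}{6483 + \left(24748 + 10957\right)} = - \frac{187}{6483 + 35705} = - \frac{187}{42188}$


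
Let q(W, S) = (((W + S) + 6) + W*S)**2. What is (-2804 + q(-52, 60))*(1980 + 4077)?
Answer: 58416324624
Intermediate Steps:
q(W, S) = (6 + S + W + S*W)**2 (q(W, S) = (((S + W) + 6) + S*W)**2 = ((6 + S + W) + S*W)**2 = (6 + S + W + S*W)**2)
(-2804 + q(-52, 60))*(1980 + 4077) = (-2804 + (6 + 60 - 52 + 60*(-52))**2)*(1980 + 4077) = (-2804 + (6 + 60 - 52 - 3120)**2)*6057 = (-2804 + (-3106)**2)*6057 = (-2804 + 9647236)*6057 = 9644432*6057 = 58416324624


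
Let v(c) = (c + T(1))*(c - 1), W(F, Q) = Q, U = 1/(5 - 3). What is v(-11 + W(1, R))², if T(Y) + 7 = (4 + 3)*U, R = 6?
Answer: 2601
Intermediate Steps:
U = ½ (U = 1/2 = ½ ≈ 0.50000)
T(Y) = -7/2 (T(Y) = -7 + (4 + 3)*(½) = -7 + 7*(½) = -7 + 7/2 = -7/2)
v(c) = (-1 + c)*(-7/2 + c) (v(c) = (c - 7/2)*(c - 1) = (-7/2 + c)*(-1 + c) = (-1 + c)*(-7/2 + c))
v(-11 + W(1, R))² = (7/2 + (-11 + 6)² - 9*(-11 + 6)/2)² = (7/2 + (-5)² - 9/2*(-5))² = (7/2 + 25 + 45/2)² = 51² = 2601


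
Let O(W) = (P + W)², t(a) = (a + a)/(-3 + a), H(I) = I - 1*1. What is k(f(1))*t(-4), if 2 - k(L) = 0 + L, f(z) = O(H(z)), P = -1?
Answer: 8/7 ≈ 1.1429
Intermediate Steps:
H(I) = -1 + I (H(I) = I - 1 = -1 + I)
t(a) = 2*a/(-3 + a) (t(a) = (2*a)/(-3 + a) = 2*a/(-3 + a))
O(W) = (-1 + W)²
f(z) = (-2 + z)² (f(z) = (-1 + (-1 + z))² = (-2 + z)²)
k(L) = 2 - L (k(L) = 2 - (0 + L) = 2 - L)
k(f(1))*t(-4) = (2 - (-2 + 1)²)*(2*(-4)/(-3 - 4)) = (2 - 1*(-1)²)*(2*(-4)/(-7)) = (2 - 1*1)*(2*(-4)*(-⅐)) = (2 - 1)*(8/7) = 1*(8/7) = 8/7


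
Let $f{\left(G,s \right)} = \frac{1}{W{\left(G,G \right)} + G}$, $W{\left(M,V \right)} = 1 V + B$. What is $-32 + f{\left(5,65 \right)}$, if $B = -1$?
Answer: $- \frac{287}{9} \approx -31.889$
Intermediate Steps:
$W{\left(M,V \right)} = -1 + V$ ($W{\left(M,V \right)} = 1 V - 1 = V - 1 = -1 + V$)
$f{\left(G,s \right)} = \frac{1}{-1 + 2 G}$ ($f{\left(G,s \right)} = \frac{1}{\left(-1 + G\right) + G} = \frac{1}{-1 + 2 G}$)
$-32 + f{\left(5,65 \right)} = -32 + \frac{1}{-1 + 2 \cdot 5} = -32 + \frac{1}{-1 + 10} = -32 + \frac{1}{9} = - \frac{287}{9}$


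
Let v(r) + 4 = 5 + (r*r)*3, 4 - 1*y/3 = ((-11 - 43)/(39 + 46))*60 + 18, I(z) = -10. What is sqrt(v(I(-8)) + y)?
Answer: sqrt(107899)/17 ≈ 19.322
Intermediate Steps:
y = 1230/17 (y = 12 - 3*(((-11 - 43)/(39 + 46))*60 + 18) = 12 - 3*(-54/85*60 + 18) = 12 - 3*(-648/17 + 18) = 12 - 3*(-342/17) = 12 + 1026/17 = 1230/17 ≈ 72.353)
v(r) = 1 + 3*r**2 (v(r) = -4 + (5 + (r*r)*3) = -4 + (5 + r**2*3) = -4 + (5 + 3*r**2) = 1 + 3*r**2)
sqrt(v(I(-8)) + y) = sqrt((1 + 3*(-10)**2) + 1230/17) = sqrt((1 + 3*100) + 1230/17) = sqrt((1 + 300) + 1230/17) = sqrt(301 + 1230/17) = sqrt(6347/17) = sqrt(107899)/17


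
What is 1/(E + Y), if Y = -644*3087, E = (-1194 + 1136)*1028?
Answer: -1/2047652 ≈ -4.8836e-7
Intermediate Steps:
E = -59624 (E = -58*1028 = -59624)
Y = -1988028
1/(E + Y) = 1/(-59624 - 1988028) = 1/(-2047652) = -1/2047652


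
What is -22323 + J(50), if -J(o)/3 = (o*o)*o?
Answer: -397323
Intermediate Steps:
J(o) = -3*o³ (J(o) = -3*o*o*o = -3*o²*o = -3*o³)
-22323 + J(50) = -22323 - 3*50³ = -22323 - 3*125000 = -22323 - 375000 = -397323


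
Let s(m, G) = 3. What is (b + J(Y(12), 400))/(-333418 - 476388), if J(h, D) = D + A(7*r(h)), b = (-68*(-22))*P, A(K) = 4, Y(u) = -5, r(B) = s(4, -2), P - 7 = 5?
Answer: -9178/404903 ≈ -0.022667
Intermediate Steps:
P = 12 (P = 7 + 5 = 12)
r(B) = 3
b = 17952 (b = -68*(-22)*12 = 1496*12 = 17952)
J(h, D) = 4 + D (J(h, D) = D + 4 = 4 + D)
(b + J(Y(12), 400))/(-333418 - 476388) = (17952 + (4 + 400))/(-333418 - 476388) = (17952 + 404)/(-809806) = 18356*(-1/809806) = -9178/404903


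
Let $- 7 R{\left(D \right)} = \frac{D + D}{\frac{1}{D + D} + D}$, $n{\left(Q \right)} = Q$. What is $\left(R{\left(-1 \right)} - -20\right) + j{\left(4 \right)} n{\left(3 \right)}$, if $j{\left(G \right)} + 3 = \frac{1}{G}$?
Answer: $\frac{971}{84} \approx 11.56$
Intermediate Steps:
$j{\left(G \right)} = -3 + \frac{1}{G}$
$R{\left(D \right)} = - \frac{2 D}{7 \left(D + \frac{1}{2 D}\right)}$ ($R{\left(D \right)} = - \frac{\left(D + D\right) \frac{1}{\frac{1}{D + D} + D}}{7} = - \frac{2 D \frac{1}{\frac{1}{2 D} + D}}{7} = - \frac{2 D \frac{1}{D + \frac{1}{2 D}}}{7} = - \frac{2 D}{7 \left(D + \frac{1}{2 D}\right)}$)
$\left(R{\left(-1 \right)} - -20\right) + j{\left(4 \right)} n{\left(3 \right)} = \left(- \frac{4 \left(-1\right)^{2}}{7 + 14 \left(-1\right)^{2}} - -20\right) + \left(-3 + \frac{1}{4}\right) 3 = \left(\left(-4\right) 1 \frac{1}{7 + 14 \cdot 1} + 20\right) + \left(-3 + \frac{1}{4}\right) 3 = \left(\left(-4\right) 1 \frac{1}{7 + 14} + 20\right) - \frac{33}{4} = \left(\left(-4\right) 1 \cdot \frac{1}{21} + 20\right) - \frac{33}{4} = \left(- \frac{4}{21} + 20\right) - \frac{33}{4} = \frac{416}{21} - \frac{33}{4} = \frac{971}{84}$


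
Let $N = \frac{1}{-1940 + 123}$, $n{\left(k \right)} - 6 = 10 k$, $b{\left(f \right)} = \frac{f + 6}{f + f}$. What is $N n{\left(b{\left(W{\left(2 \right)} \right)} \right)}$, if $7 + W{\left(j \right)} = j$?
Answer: $- \frac{5}{1817} \approx -0.0027518$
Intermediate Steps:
$W{\left(j \right)} = -7 + j$
$b{\left(f \right)} = \frac{6 + f}{2 f}$
$n{\left(k \right)} = 6 + 10 k$
$N = - \frac{1}{1817}$ ($N = \frac{1}{-1817} = - \frac{1}{1817} \approx -0.00055036$)
$N n{\left(b{\left(W{\left(2 \right)} \right)} \right)} = - \frac{6 + 10 \frac{6 + \left(-7 + 2\right)}{2 \left(-7 + 2\right)}}{1817} = - \frac{6 + 10 \frac{6 - 5}{2 \left(-5\right)}}{1817} = - \frac{6 + 10 \cdot \frac{1}{2} \left(- \frac{1}{5}\right) 1}{1817} = - \frac{6 + 10 \left(- \frac{1}{10}\right)}{1817} = - \frac{6 - 1}{1817} = \left(- \frac{1}{1817}\right) 5 = - \frac{5}{1817}$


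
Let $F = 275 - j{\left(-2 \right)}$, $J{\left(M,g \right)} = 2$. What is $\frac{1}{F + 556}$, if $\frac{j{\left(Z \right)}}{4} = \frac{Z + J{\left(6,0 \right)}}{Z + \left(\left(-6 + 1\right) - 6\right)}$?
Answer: $\frac{1}{831} \approx 0.0012034$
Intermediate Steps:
$j{\left(Z \right)} = \frac{4 \left(2 + Z\right)}{-11 + Z}$ ($j{\left(Z \right)} = 4 \frac{Z + 2}{Z + \left(\left(-6 + 1\right) - 6\right)} = 4 \frac{2 + Z}{Z - 11} = 4 \frac{2 + Z}{-11 + Z} = \frac{4 \left(2 + Z\right)}{-11 + Z}$)
$F = 275$ ($F = 275 - \frac{4 \left(2 - 2\right)}{-11 - 2} = 275 - 4 \frac{1}{-13} \cdot 0 = 275 - 4 \left(- \frac{1}{13}\right) 0 = 275 - 0 = 275 + 0 = 275$)
$\frac{1}{F + 556} = \frac{1}{275 + 556} = \frac{1}{831}$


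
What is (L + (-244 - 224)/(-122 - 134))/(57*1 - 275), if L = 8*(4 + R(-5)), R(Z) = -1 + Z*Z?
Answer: -14453/13952 ≈ -1.0359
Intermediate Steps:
R(Z) = -1 + Z²
L = 224 (L = 8*(4 + (-1 + (-5)²)) = 8*(4 + (-1 + 25)) = 8*(4 + 24) = 8*28 = 224)
(L + (-244 - 224)/(-122 - 134))/(57*1 - 275) = (224 + (-244 - 224)/(-122 - 134))/(57*1 - 275) = (224 - 468/(-256))/(57 - 275) = (224 - 468*(-1/256))/(-218) = (224 + 117/64)*(-1/218) = (14453/64)*(-1/218) = -14453/13952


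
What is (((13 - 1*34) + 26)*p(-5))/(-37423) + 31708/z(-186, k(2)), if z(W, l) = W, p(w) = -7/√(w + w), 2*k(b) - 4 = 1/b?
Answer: -15854/93 - 7*I*√10/74846 ≈ -170.47 - 0.00029575*I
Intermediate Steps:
k(b) = 2 + 1/(2*b)
p(w) = -7*√2/(2*√w)
(((13 - 1*34) + 26)*p(-5))/(-37423) + 31708/z(-186, k(2)) = (((13 - 1*34) + 26)*(-7*√2/(2*√(-5))))/(-37423) + 31708/(-186) = (((13 - 34) + 26)*(-7*√2*(-I*√5/5)/2))*(-1/37423) + 31708*(-1/186) = ((-21 + 26)*(7*I*√10/10))*(-1/37423) - 15854/93 = (5*(7*I*√10/10))*(-1/37423) - 15854/93 = (7*I*√10/2)*(-1/37423) - 15854/93 = -7*I*√10/74846 - 15854/93 = -15854/93 - 7*I*√10/74846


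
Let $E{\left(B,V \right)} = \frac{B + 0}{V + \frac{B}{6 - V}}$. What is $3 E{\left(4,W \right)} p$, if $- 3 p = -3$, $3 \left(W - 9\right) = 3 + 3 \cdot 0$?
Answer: $\frac{4}{3} \approx 1.3333$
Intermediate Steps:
$W = 10$ ($W = 9 + \frac{3 + 3 \cdot 0}{3} = 9 + \frac{3 + 0}{3} = 9 + \frac{1}{3} \cdot 3 = 9 + 1 = 10$)
$E{\left(B,V \right)} = \frac{B}{V + \frac{B}{6 - V}}$
$p = 1$ ($p = \left(- \frac{1}{3}\right) \left(-3\right) = 1$)
$3 E{\left(4,W \right)} p = 3 \frac{4 \left(6 - 10\right)}{4 - 10^{2} + 6 \cdot 10} \cdot 1 = 3 \frac{4 \left(6 - 10\right)}{4 - 100 + 60} \cdot 1 = 3 \cdot 4 \frac{1}{4 - 100 + 60} \left(-4\right) 1 = 3 \cdot 4 \frac{1}{-36} \left(-4\right) 1 = 3 \cdot 4 \left(- \frac{1}{36}\right) \left(-4\right) 1 = 3 \cdot \frac{4}{9} \cdot 1 = \frac{4}{3} \cdot 1 = \frac{4}{3}$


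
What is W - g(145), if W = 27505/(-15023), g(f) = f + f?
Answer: -4384175/15023 ≈ -291.83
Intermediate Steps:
g(f) = 2*f
W = -27505/15023 (W = 27505*(-1/15023) = -27505/15023 ≈ -1.8309)
W - g(145) = -27505/15023 - 2*145 = -27505/15023 - 1*290 = -27505/15023 - 290 = -4384175/15023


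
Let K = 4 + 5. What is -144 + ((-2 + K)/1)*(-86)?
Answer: -746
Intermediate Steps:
K = 9
-144 + ((-2 + K)/1)*(-86) = -144 + ((-2 + 9)/1)*(-86) = -144 + (7*1)*(-86) = -144 + 7*(-86) = -144 - 602 = -746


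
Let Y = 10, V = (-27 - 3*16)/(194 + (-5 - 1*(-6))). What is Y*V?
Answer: -50/13 ≈ -3.8462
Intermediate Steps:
V = -5/13 (V = (-27 - 48)/(194 + (-5 + 6)) = -75/(194 + 1) = -75/195 = -75*1/195 = -5/13 ≈ -0.38462)
Y*V = 10*(-5/13) = -50/13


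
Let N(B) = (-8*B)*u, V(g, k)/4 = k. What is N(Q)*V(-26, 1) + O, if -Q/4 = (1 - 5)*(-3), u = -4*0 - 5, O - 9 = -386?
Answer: -8057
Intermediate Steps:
V(g, k) = 4*k
O = -377 (O = 9 - 386 = -377)
u = -5 (u = 0 - 5 = -5)
Q = -48 (Q = -4*(1 - 5)*(-3) = -(-16)*(-3) = -4*12 = -48)
N(B) = 40*B (N(B) = -8*B*(-5) = 40*B)
N(Q)*V(-26, 1) + O = (40*(-48))*(4*1) - 377 = -1920*4 - 377 = -7680 - 377 = -8057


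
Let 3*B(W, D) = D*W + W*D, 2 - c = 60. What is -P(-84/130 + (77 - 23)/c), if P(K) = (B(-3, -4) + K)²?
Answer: -146579449/3553225 ≈ -41.253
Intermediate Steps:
c = -58 (c = 2 - 1*60 = 2 - 60 = -58)
B(W, D) = 2*D*W/3 (B(W, D) = (D*W + W*D)/3 = (D*W + D*W)/3 = (2*D*W)/3 = 2*D*W/3)
P(K) = (8 + K)² (P(K) = ((⅔)*(-4)*(-3) + K)² = (8 + K)²)
-P(-84/130 + (77 - 23)/c) = -(8 + (-84/130 + (77 - 23)/(-58)))² = -(8 + (-84*1/130 + 54*(-1/58)))² = -(8 + (-42/65 - 27/29))² = -(8 - 2973/1885)² = -(12107/1885)² = -1*146579449/3553225 = -146579449/3553225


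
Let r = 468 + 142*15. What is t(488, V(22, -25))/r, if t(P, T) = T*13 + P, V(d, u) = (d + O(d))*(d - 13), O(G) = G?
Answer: 2818/1299 ≈ 2.1694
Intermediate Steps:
V(d, u) = 2*d*(-13 + d) (V(d, u) = (d + d)*(d - 13) = (2*d)*(-13 + d) = 2*d*(-13 + d))
t(P, T) = P + 13*T (t(P, T) = 13*T + P = P + 13*T)
r = 2598 (r = 468 + 2130 = 2598)
t(488, V(22, -25))/r = (488 + 13*(2*22*(-13 + 22)))/2598 = (488 + 13*(2*22*9))*(1/2598) = (488 + 13*396)*(1/2598) = (488 + 5148)*(1/2598) = 5636*(1/2598) = 2818/1299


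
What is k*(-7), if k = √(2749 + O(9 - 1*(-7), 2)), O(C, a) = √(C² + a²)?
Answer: -7*√(2749 + 2*√65) ≈ -368.09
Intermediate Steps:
k = √(2749 + 2*√65) (k = √(2749 + √((9 - 1*(-7))² + 2²)) = √(2749 + √((9 + 7)² + 4)) = √(2749 + √(16² + 4)) = √(2749 + √(256 + 4)) = √(2749 + √260) = √(2749 + 2*√65) ≈ 52.584)
k*(-7) = √(2749 + 2*√65)*(-7) = -7*√(2749 + 2*√65)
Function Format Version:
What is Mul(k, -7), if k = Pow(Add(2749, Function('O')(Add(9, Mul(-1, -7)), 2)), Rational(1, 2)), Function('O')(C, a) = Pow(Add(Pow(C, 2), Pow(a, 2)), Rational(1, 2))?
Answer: Mul(-7, Pow(Add(2749, Mul(2, Pow(65, Rational(1, 2)))), Rational(1, 2))) ≈ -368.09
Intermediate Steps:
k = Pow(Add(2749, Mul(2, Pow(65, Rational(1, 2)))), Rational(1, 2)) (k = Pow(Add(2749, Pow(Add(Pow(Add(9, Mul(-1, -7)), 2), Pow(2, 2)), Rational(1, 2))), Rational(1, 2)) = Pow(Add(2749, Pow(Add(Pow(Add(9, 7), 2), 4), Rational(1, 2))), Rational(1, 2)) = Pow(Add(2749, Pow(Add(Pow(16, 2), 4), Rational(1, 2))), Rational(1, 2)) = Pow(Add(2749, Pow(Add(256, 4), Rational(1, 2))), Rational(1, 2)) = Pow(Add(2749, Pow(260, Rational(1, 2))), Rational(1, 2)) = Pow(Add(2749, Mul(2, Pow(65, Rational(1, 2)))), Rational(1, 2)) ≈ 52.584)
Mul(k, -7) = Mul(Pow(Add(2749, Mul(2, Pow(65, Rational(1, 2)))), Rational(1, 2)), -7) = Mul(-7, Pow(Add(2749, Mul(2, Pow(65, Rational(1, 2)))), Rational(1, 2)))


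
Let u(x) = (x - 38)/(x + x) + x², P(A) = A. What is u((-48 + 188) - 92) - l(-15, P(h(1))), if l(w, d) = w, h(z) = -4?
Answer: 111317/48 ≈ 2319.1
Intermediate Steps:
u(x) = x² + (-38 + x)/(2*x) (u(x) = (-38 + x)/((2*x)) + x² = (-38 + x)*(1/(2*x)) + x² = (-38 + x)/(2*x) + x² = x² + (-38 + x)/(2*x))
u((-48 + 188) - 92) - l(-15, P(h(1))) = (-19 + ((-48 + 188) - 92)³ + ((-48 + 188) - 92)/2)/((-48 + 188) - 92) - 1*(-15) = (-19 + (140 - 92)³ + (140 - 92)/2)/(140 - 92) + 15 = (-19 + 48³ + (½)*48)/48 + 15 = (-19 + 110592 + 24)/48 + 15 = (1/48)*110597 + 15 = 110597/48 + 15 = 111317/48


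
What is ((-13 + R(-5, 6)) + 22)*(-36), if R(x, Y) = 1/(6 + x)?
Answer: -360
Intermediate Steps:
((-13 + R(-5, 6)) + 22)*(-36) = ((-13 + 1/(6 - 5)) + 22)*(-36) = ((-13 + 1/1) + 22)*(-36) = ((-13 + 1) + 22)*(-36) = (-12 + 22)*(-36) = 10*(-36) = -360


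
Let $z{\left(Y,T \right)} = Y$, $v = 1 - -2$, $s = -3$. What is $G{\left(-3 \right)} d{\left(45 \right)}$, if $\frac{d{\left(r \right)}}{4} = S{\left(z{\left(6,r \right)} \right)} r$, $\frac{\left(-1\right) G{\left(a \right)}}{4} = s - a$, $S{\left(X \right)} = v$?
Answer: $0$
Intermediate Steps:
$v = 3$ ($v = 1 + 2 = 3$)
$S{\left(X \right)} = 3$
$G{\left(a \right)} = 12 + 4 a$ ($G{\left(a \right)} = - 4 \left(-3 - a\right) = 12 + 4 a$)
$d{\left(r \right)} = 12 r$ ($d{\left(r \right)} = 4 \cdot 3 r = 12 r$)
$G{\left(-3 \right)} d{\left(45 \right)} = \left(12 + 4 \left(-3\right)\right) 12 \cdot 45 = \left(12 - 12\right) 540 = 0 \cdot 540 = 0$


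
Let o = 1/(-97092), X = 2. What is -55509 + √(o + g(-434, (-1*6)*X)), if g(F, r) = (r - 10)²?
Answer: -55509 + √126738845319/16182 ≈ -55487.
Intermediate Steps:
g(F, r) = (-10 + r)²
o = -1/97092 ≈ -1.0300e-5
-55509 + √(o + g(-434, (-1*6)*X)) = -55509 + √(-1/97092 + (-10 - 1*6*2)²) = -55509 + √(-1/97092 + (-10 - 6*2)²) = -55509 + √(-1/97092 + (-10 - 12)²) = -55509 + √(-1/97092 + (-22)²) = -55509 + √(-1/97092 + 484) = -55509 + √(46992527/97092) = -55509 + √126738845319/16182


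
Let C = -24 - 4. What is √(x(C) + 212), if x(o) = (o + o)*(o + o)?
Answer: 6*√93 ≈ 57.862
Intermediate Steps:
C = -28
x(o) = 4*o² (x(o) = (2*o)*(2*o) = 4*o²)
√(x(C) + 212) = √(4*(-28)² + 212) = √(4*784 + 212) = √(3136 + 212) = √3348 = 6*√93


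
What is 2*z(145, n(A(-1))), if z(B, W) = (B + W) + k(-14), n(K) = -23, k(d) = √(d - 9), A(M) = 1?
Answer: 244 + 2*I*√23 ≈ 244.0 + 9.5917*I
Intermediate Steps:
k(d) = √(-9 + d)
z(B, W) = B + W + I*√23 (z(B, W) = (B + W) + √(-9 - 14) = (B + W) + √(-23) = (B + W) + I*√23 = B + W + I*√23)
2*z(145, n(A(-1))) = 2*(145 - 23 + I*√23) = 2*(122 + I*√23) = 244 + 2*I*√23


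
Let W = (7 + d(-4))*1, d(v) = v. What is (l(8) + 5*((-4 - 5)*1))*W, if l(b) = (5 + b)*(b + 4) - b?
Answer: 309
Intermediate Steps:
l(b) = -b + (4 + b)*(5 + b) (l(b) = (5 + b)*(4 + b) - b = (4 + b)*(5 + b) - b = -b + (4 + b)*(5 + b))
W = 3 (W = (7 - 4)*1 = 3*1 = 3)
(l(8) + 5*((-4 - 5)*1))*W = ((20 + 8**2 + 8*8) + 5*((-4 - 5)*1))*3 = ((20 + 64 + 64) + 5*(-9*1))*3 = (148 + 5*(-9))*3 = (148 - 45)*3 = 103*3 = 309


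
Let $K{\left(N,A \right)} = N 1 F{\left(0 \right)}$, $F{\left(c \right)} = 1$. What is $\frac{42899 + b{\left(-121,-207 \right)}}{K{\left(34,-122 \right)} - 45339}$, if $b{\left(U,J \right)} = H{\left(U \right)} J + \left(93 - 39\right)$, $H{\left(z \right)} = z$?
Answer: $- \frac{800}{533} \approx -1.5009$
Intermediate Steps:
$K{\left(N,A \right)} = N$ ($K{\left(N,A \right)} = N 1 \cdot 1 = N 1 = N$)
$b{\left(U,J \right)} = 54 + J U$ ($b{\left(U,J \right)} = U J + \left(93 - 39\right) = J U + \left(93 - 39\right) = J U + 54 = 54 + J U$)
$\frac{42899 + b{\left(-121,-207 \right)}}{K{\left(34,-122 \right)} - 45339} = \frac{42899 + \left(54 - -25047\right)}{34 - 45339} = \frac{42899 + \left(54 + 25047\right)}{-45305} = \left(42899 + 25101\right) \left(- \frac{1}{45305}\right) = 68000 \left(- \frac{1}{45305}\right) = - \frac{800}{533}$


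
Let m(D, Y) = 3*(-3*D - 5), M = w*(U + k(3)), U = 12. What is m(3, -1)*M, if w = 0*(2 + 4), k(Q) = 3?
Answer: 0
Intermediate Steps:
w = 0 (w = 0*6 = 0)
M = 0 (M = 0*(12 + 3) = 0*15 = 0)
m(D, Y) = -15 - 9*D (m(D, Y) = 3*(-5 - 3*D) = -15 - 9*D)
m(3, -1)*M = (-15 - 9*3)*0 = (-15 - 27)*0 = -42*0 = 0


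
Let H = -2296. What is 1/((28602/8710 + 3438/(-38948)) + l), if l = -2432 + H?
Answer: -6523790/30823632087 ≈ -0.00021165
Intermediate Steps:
l = -4728 (l = -2432 - 2296 = -4728)
1/((28602/8710 + 3438/(-38948)) + l) = 1/((28602/8710 + 3438/(-38948)) - 4728) = 1/((28602*(1/8710) + 3438*(-1/38948)) - 4728) = 1/((14301/4355 - 1719/19474) - 4728) = 1/(20847033/6523790 - 4728) = 1/(-30823632087/6523790) = -6523790/30823632087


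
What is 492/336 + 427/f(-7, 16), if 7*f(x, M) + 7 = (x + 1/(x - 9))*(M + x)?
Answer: -1292783/31612 ≈ -40.895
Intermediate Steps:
f(x, M) = -1 + (M + x)*(x + 1/(-9 + x))/7 (f(x, M) = -1 + ((x + 1/(x - 9))*(M + x))/7 = -1 + ((x + 1/(-9 + x))*(M + x))/7 = -1 + ((M + x)*(x + 1/(-9 + x)))/7 = -1 + (M + x)*(x + 1/(-9 + x))/7)
492/336 + 427/f(-7, 16) = 492/336 + 427/(((63 + 16 + (-7)**3 - 9*(-7)**2 - 6*(-7) + 16*(-7)**2 - 9*16*(-7))/(7*(-9 - 7)))) = 492*(1/336) + 427/(((1/7)*(63 + 16 - 343 - 9*49 + 42 + 16*49 + 1008)/(-16))) = 41/28 + 427/(((1/7)*(-1/16)*(63 + 16 - 343 - 441 + 42 + 784 + 1008))) = 41/28 + 427/(((1/7)*(-1/16)*1129)) = 41/28 + 427/(-1129/112) = 41/28 + 427*(-112/1129) = 41/28 - 47824/1129 = -1292783/31612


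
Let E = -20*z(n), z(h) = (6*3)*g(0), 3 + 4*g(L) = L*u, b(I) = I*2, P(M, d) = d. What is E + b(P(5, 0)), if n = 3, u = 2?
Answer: 270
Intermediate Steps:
b(I) = 2*I
g(L) = -¾ + L/2 (g(L) = -¾ + (L*2)/4 = -¾ + (2*L)/4 = -¾ + L/2)
z(h) = -27/2 (z(h) = (6*3)*(-¾ + (½)*0) = 18*(-¾ + 0) = 18*(-¾) = -27/2)
E = 270 (E = -20*(-27/2) = 270)
E + b(P(5, 0)) = 270 + 2*0 = 270 + 0 = 270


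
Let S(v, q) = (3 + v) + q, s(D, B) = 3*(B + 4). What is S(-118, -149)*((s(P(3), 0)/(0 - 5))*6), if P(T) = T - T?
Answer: 19008/5 ≈ 3801.6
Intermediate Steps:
P(T) = 0
s(D, B) = 12 + 3*B (s(D, B) = 3*(4 + B) = 12 + 3*B)
S(v, q) = 3 + q + v
S(-118, -149)*((s(P(3), 0)/(0 - 5))*6) = (3 - 149 - 118)*(((12 + 3*0)/(0 - 5))*6) = -264*(12 + 0)/(-5)*6 = -264*(-1/5*12)*6 = -(-3168)*6/5 = -264*(-72/5) = 19008/5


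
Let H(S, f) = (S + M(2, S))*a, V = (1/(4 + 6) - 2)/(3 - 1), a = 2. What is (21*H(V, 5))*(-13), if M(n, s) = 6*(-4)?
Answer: 136227/10 ≈ 13623.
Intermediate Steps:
M(n, s) = -24
V = -19/20 (V = (1/10 - 2)/2 = (1/10 - 2)*(1/2) = -19/10*1/2 = -19/20 ≈ -0.95000)
H(S, f) = -48 + 2*S (H(S, f) = (S - 24)*2 = (-24 + S)*2 = -48 + 2*S)
(21*H(V, 5))*(-13) = (21*(-48 + 2*(-19/20)))*(-13) = (21*(-48 - 19/10))*(-13) = (21*(-499/10))*(-13) = -10479/10*(-13) = 136227/10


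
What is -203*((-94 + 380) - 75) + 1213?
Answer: -41620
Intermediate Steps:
-203*((-94 + 380) - 75) + 1213 = -203*(286 - 75) + 1213 = -203*211 + 1213 = -42833 + 1213 = -41620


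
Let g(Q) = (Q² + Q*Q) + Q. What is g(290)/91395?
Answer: 33698/18279 ≈ 1.8435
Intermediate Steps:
g(Q) = Q + 2*Q² (g(Q) = (Q² + Q²) + Q = 2*Q² + Q = Q + 2*Q²)
g(290)/91395 = (290*(1 + 2*290))/91395 = (290*(1 + 580))*(1/91395) = (290*581)*(1/91395) = 168490*(1/91395) = 33698/18279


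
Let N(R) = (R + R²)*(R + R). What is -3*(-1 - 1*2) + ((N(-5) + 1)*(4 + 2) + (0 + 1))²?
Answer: 1423258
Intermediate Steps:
N(R) = 2*R*(R + R²) (N(R) = (R + R²)*(2*R) = 2*R*(R + R²))
-3*(-1 - 1*2) + ((N(-5) + 1)*(4 + 2) + (0 + 1))² = -3*(-1 - 1*2) + ((2*(-5)²*(1 - 5) + 1)*(4 + 2) + (0 + 1))² = -3*(-1 - 2) + ((2*25*(-4) + 1)*6 + 1)² = -3*(-3) + ((-200 + 1)*6 + 1)² = 9 + (-199*6 + 1)² = 9 + (-1194 + 1)² = 9 + (-1193)² = 9 + 1423249 = 1423258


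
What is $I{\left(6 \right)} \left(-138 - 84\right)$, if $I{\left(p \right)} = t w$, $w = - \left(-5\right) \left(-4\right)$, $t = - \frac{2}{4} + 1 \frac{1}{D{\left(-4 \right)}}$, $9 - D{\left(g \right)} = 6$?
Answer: $-740$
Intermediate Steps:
$D{\left(g \right)} = 3$ ($D{\left(g \right)} = 9 - 6 = 3$)
$t = - \frac{1}{6}$ ($t = - \frac{2}{4} + 1 \cdot \frac{1}{3} = \left(-2\right) \frac{1}{4} + 1 \cdot \frac{1}{3} = - \frac{1}{2} + \frac{1}{3} = - \frac{1}{6} \approx -0.16667$)
$w = -20$ ($w = \left(-1\right) 20 = -20$)
$I{\left(p \right)} = \frac{10}{3}$ ($I{\left(p \right)} = \left(- \frac{1}{6}\right) \left(-20\right) = \frac{10}{3}$)
$I{\left(6 \right)} \left(-138 - 84\right) = \frac{10 \left(-138 - 84\right)}{3} = \frac{10}{3} \left(-222\right) = -740$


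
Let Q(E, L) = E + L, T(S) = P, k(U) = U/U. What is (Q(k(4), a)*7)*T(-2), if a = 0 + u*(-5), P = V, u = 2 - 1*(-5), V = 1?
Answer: -238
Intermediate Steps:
u = 7 (u = 2 + 5 = 7)
P = 1
k(U) = 1
T(S) = 1
a = -35 (a = 0 + 7*(-5) = 0 - 35 = -35)
(Q(k(4), a)*7)*T(-2) = ((1 - 35)*7)*1 = -34*7*1 = -238*1 = -238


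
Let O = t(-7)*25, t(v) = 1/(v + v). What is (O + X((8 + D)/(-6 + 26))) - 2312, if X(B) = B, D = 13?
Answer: -323783/140 ≈ -2312.7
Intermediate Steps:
t(v) = 1/(2*v)
O = -25/14 (O = ((1/2)/(-7))*25 = ((1/2)*(-1/7))*25 = -1/14*25 = -25/14 ≈ -1.7857)
(O + X((8 + D)/(-6 + 26))) - 2312 = (-25/14 + (8 + 13)/(-6 + 26)) - 2312 = (-25/14 + 21/20) - 2312 = -103/140 - 2312 = -323783/140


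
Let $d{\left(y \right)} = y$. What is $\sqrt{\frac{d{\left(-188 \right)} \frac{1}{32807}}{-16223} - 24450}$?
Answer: $\frac{i \sqrt{6925868430296759531782}}{532227961} \approx 156.36 i$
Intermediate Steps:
$\sqrt{\frac{d{\left(-188 \right)} \frac{1}{32807}}{-16223} - 24450} = \sqrt{\frac{\left(-188\right) \frac{1}{32807}}{-16223} - 24450} = \sqrt{\left(-188\right) \frac{1}{32807} \left(- \frac{1}{16223}\right) - 24450} = \sqrt{\left(- \frac{188}{32807}\right) \left(- \frac{1}{16223}\right) - 24450} = \sqrt{\frac{188}{532227961} - 24450} = \sqrt{- \frac{13012973646262}{532227961}} = \frac{i \sqrt{6925868430296759531782}}{532227961}$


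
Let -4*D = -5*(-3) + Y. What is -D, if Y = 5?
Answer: 5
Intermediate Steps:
D = -5 (D = -(-5*(-3) + 5)/4 = -(15 + 5)/4 = -¼*20 = -5)
-D = -1*(-5) = 5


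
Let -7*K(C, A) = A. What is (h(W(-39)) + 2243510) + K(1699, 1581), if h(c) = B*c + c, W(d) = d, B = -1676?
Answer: 16160264/7 ≈ 2.3086e+6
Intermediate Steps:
K(C, A) = -A/7
h(c) = -1675*c (h(c) = -1676*c + c = -1675*c)
(h(W(-39)) + 2243510) + K(1699, 1581) = (-1675*(-39) + 2243510) - ⅐*1581 = (65325 + 2243510) - 1581/7 = 2308835 - 1581/7 = 16160264/7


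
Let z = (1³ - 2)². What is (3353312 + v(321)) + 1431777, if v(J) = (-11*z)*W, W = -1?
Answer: 4785100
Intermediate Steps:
z = 1 (z = (1 - 2)² = (-1)² = 1)
v(J) = 11 (v(J) = -11*1*(-1) = -11*(-1) = 11)
(3353312 + v(321)) + 1431777 = (3353312 + 11) + 1431777 = 3353323 + 1431777 = 4785100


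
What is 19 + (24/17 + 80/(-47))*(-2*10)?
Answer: 19821/799 ≈ 24.807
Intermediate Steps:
19 + (24/17 + 80/(-47))*(-2*10) = 19 + (24*(1/17) + 80*(-1/47))*(-20) = 19 + (24/17 - 80/47)*(-20) = 19 - 232/799*(-20) = 19 + 4640/799 = 19821/799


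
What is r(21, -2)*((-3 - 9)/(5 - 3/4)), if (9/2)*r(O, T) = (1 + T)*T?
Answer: -64/51 ≈ -1.2549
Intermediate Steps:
r(O, T) = 2*T*(1 + T)/9 (r(O, T) = 2*((1 + T)*T)/9 = 2*(T*(1 + T))/9 = 2*T*(1 + T)/9)
r(21, -2)*((-3 - 9)/(5 - 3/4)) = ((2/9)*(-2)*(1 - 2))*((-3 - 9)/(5 - 3/4)) = ((2/9)*(-2)*(-1))*(-12/(5 - 3*¼)) = 4*(-12/(5 - ¾))/9 = 4*(-12/17/4)/9 = 4*(-12*4/17)/9 = (4/9)*(-48/17) = -64/51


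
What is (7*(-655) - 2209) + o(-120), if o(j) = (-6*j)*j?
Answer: -93194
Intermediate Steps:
o(j) = -6*j²
(7*(-655) - 2209) + o(-120) = (7*(-655) - 2209) - 6*(-120)² = (-4585 - 2209) - 6*14400 = -6794 - 86400 = -93194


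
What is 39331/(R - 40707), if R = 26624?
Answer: -39331/14083 ≈ -2.7928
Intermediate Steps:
39331/(R - 40707) = 39331/(26624 - 40707) = 39331/(-14083) = 39331*(-1/14083) = -39331/14083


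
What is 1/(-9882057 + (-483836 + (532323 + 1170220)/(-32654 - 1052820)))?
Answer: -1085474/11251909040825 ≈ -9.6470e-8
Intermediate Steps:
1/(-9882057 + (-483836 + (532323 + 1170220)/(-32654 - 1052820))) = 1/(-9882057 + (-483836 + 1702543/(-1085474))) = 1/(-9882057 + (-483836 + 1702543*(-1/1085474))) = 1/(-9882057 + (-483836 - 1702543/1085474)) = 1/(-9882057 - 525193100807/1085474) = 1/(-11251909040825/1085474) = -1085474/11251909040825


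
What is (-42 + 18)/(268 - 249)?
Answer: -24/19 ≈ -1.2632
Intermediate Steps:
(-42 + 18)/(268 - 249) = -24/19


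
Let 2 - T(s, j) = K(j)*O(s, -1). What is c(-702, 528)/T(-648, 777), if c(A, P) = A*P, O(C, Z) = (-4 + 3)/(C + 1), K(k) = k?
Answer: -21801312/47 ≈ -4.6386e+5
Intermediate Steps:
O(C, Z) = -1/(1 + C)
T(s, j) = 2 + j/(1 + s) (T(s, j) = 2 - j*(-1/(1 + s)) = 2 - (-1)*j/(1 + s) = 2 + j/(1 + s))
c(-702, 528)/T(-648, 777) = (-702*528)/(((2 + 777 + 2*(-648))/(1 - 648))) = -370656*(-647/(2 + 777 - 1296)) = -370656/((-1/647*(-517))) = -370656/517/647 = -370656*647/517 = -21801312/47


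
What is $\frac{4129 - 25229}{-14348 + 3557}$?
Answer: $\frac{21100}{10791} \approx 1.9553$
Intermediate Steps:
$\frac{4129 - 25229}{-14348 + 3557} = - \frac{21100}{-10791} = \left(-21100\right) \left(- \frac{1}{10791}\right) = \frac{21100}{10791}$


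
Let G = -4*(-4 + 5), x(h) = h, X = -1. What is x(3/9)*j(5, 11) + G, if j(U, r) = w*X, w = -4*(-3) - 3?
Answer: -7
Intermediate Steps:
w = 9 (w = 12 - 3 = 9)
j(U, r) = -9 (j(U, r) = 9*(-1) = -9)
G = -4 (G = -4*1 = -4)
x(3/9)*j(5, 11) + G = (3/9)*(-9) - 4 = (3*(⅑))*(-9) - 4 = (⅓)*(-9) - 4 = -3 - 4 = -7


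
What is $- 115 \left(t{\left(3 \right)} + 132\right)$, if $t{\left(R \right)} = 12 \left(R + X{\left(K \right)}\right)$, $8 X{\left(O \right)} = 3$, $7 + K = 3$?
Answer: $- \frac{39675}{2} \approx -19838.0$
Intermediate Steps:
$K = -4$ ($K = -7 + 3 = -4$)
$X{\left(O \right)} = \frac{3}{8}$ ($X{\left(O \right)} = \frac{1}{8} \cdot 3 = \frac{3}{8}$)
$t{\left(R \right)} = \frac{9}{2} + 12 R$ ($t{\left(R \right)} = 12 \left(R + \frac{3}{8}\right) = 12 \left(\frac{3}{8} + R\right) = \frac{9}{2} + 12 R$)
$- 115 \left(t{\left(3 \right)} + 132\right) = - 115 \left(\left(\frac{9}{2} + 12 \cdot 3\right) + 132\right) = - 115 \left(\left(\frac{9}{2} + 36\right) + 132\right) = - 115 \left(\frac{81}{2} + 132\right) = \left(-115\right) \frac{345}{2} = - \frac{39675}{2}$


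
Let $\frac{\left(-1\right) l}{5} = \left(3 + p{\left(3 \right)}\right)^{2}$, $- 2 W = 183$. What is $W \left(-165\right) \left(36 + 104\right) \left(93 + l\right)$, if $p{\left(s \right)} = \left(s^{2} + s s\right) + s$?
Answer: $-5890742550$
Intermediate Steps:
$W = - \frac{183}{2}$ ($W = \left(- \frac{1}{2}\right) 183 = - \frac{183}{2} \approx -91.5$)
$p{\left(s \right)} = s + 2 s^{2}$ ($p{\left(s \right)} = \left(s^{2} + s^{2}\right) + s = 2 s^{2} + s = s + 2 s^{2}$)
$l = -2880$ ($l = - 5 \left(3 + 3 \left(1 + 2 \cdot 3\right)\right)^{2} = - 5 \left(3 + 3 \left(1 + 6\right)\right)^{2} = - 5 \left(3 + 3 \cdot 7\right)^{2} = - 5 \left(3 + 21\right)^{2} = - 5 \cdot 24^{2} = \left(-5\right) 576 = -2880$)
$W \left(-165\right) \left(36 + 104\right) \left(93 + l\right) = \left(- \frac{183}{2}\right) \left(-165\right) \left(36 + 104\right) \left(93 - 2880\right) = \frac{30195 \cdot 140 \left(-2787\right)}{2} = \frac{30195}{2} \left(-390180\right) = -5890742550$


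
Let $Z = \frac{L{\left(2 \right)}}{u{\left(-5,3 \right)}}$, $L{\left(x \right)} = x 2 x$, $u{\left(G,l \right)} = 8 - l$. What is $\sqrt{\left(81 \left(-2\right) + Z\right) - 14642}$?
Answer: $\frac{2 i \sqrt{92515}}{5} \approx 121.67 i$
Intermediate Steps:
$L{\left(x \right)} = 2 x^{2}$ ($L{\left(x \right)} = 2 x x = 2 x^{2}$)
$Z = \frac{8}{5}$ ($Z = \frac{2 \cdot 2^{2}}{8 - 3} = \frac{2 \cdot 4}{8 - 3} = \frac{8}{5} \approx 1.6$)
$\sqrt{\left(81 \left(-2\right) + Z\right) - 14642} = \sqrt{\left(81 \left(-2\right) + \frac{8}{5}\right) - 14642} = \sqrt{\left(-162 + \frac{8}{5}\right) - 14642} = \sqrt{- \frac{802}{5} - 14642} = \sqrt{- \frac{74012}{5}} = \frac{2 i \sqrt{92515}}{5}$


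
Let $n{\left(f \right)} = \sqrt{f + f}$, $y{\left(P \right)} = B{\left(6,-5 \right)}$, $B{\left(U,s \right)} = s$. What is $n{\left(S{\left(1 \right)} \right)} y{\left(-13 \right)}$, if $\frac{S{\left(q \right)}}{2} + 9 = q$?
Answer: $- 20 i \sqrt{2} \approx - 28.284 i$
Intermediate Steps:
$S{\left(q \right)} = -18 + 2 q$
$y{\left(P \right)} = -5$
$n{\left(f \right)} = \sqrt{2} \sqrt{f}$ ($n{\left(f \right)} = \sqrt{2 f} = \sqrt{2} \sqrt{f}$)
$n{\left(S{\left(1 \right)} \right)} y{\left(-13 \right)} = \sqrt{2} \sqrt{-18 + 2 \cdot 1} \left(-5\right) = \sqrt{2} \sqrt{-18 + 2} \left(-5\right) = \sqrt{2} \sqrt{-16} \left(-5\right) = \sqrt{2} \cdot 4 i \left(-5\right) = 4 i \sqrt{2} \left(-5\right) = - 20 i \sqrt{2}$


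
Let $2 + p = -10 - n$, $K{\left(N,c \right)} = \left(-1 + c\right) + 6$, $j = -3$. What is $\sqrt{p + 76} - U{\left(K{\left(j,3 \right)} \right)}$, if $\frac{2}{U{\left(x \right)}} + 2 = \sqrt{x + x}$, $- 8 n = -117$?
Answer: $-1 + \frac{\sqrt{790}}{4} \approx 6.0267$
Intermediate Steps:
$n = \frac{117}{8}$ ($n = \left(- \frac{1}{8}\right) \left(-117\right) = \frac{117}{8} \approx 14.625$)
$K{\left(N,c \right)} = 5 + c$
$U{\left(x \right)} = \frac{2}{-2 + \sqrt{2} \sqrt{x}}$ ($U{\left(x \right)} = \frac{2}{-2 + \sqrt{x + x}} = \frac{2}{-2 + \sqrt{2 x}} = \frac{2}{-2 + \sqrt{2} \sqrt{x}}$)
$p = - \frac{213}{8}$ ($p = -2 - \frac{197}{8} = - \frac{213}{8} \approx -26.625$)
$\sqrt{p + 76} - U{\left(K{\left(j,3 \right)} \right)} = \sqrt{- \frac{213}{8} + 76} - \frac{2}{-2 + \sqrt{2} \sqrt{5 + 3}} = \sqrt{\frac{395}{8}} - \frac{2}{-2 + \sqrt{2} \sqrt{8}} = \frac{\sqrt{790}}{4} - \frac{2}{-2 + \sqrt{2} \cdot 2 \sqrt{2}} = \frac{\sqrt{790}}{4} - \frac{2}{-2 + 4} = \frac{\sqrt{790}}{4} - \frac{2}{2} = \frac{\sqrt{790}}{4} - 2 \cdot \frac{1}{2} = \frac{\sqrt{790}}{4} - 1 = -1 + \frac{\sqrt{790}}{4}$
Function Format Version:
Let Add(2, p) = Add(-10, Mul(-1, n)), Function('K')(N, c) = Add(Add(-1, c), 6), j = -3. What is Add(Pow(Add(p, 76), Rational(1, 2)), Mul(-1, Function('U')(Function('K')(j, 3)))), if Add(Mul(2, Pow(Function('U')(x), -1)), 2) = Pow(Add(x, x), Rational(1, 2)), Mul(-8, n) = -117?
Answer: Add(-1, Mul(Rational(1, 4), Pow(790, Rational(1, 2)))) ≈ 6.0267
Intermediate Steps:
n = Rational(117, 8) (n = Mul(Rational(-1, 8), -117) = Rational(117, 8) ≈ 14.625)
Function('K')(N, c) = Add(5, c)
Function('U')(x) = Mul(2, Pow(Add(-2, Mul(Pow(2, Rational(1, 2)), Pow(x, Rational(1, 2)))), -1)) (Function('U')(x) = Mul(2, Pow(Add(-2, Pow(Add(x, x), Rational(1, 2))), -1)) = Mul(2, Pow(Add(-2, Pow(Mul(2, x), Rational(1, 2))), -1)) = Mul(2, Pow(Add(-2, Mul(Pow(2, Rational(1, 2)), Pow(x, Rational(1, 2)))), -1)))
p = Rational(-213, 8) (p = Add(-2, Add(-10, Mul(-1, Rational(117, 8)))) = Add(-2, Add(-10, Rational(-117, 8))) = Add(-2, Rational(-197, 8)) = Rational(-213, 8) ≈ -26.625)
Add(Pow(Add(p, 76), Rational(1, 2)), Mul(-1, Function('U')(Function('K')(j, 3)))) = Add(Pow(Add(Rational(-213, 8), 76), Rational(1, 2)), Mul(-1, Mul(2, Pow(Add(-2, Mul(Pow(2, Rational(1, 2)), Pow(Add(5, 3), Rational(1, 2)))), -1)))) = Add(Pow(Rational(395, 8), Rational(1, 2)), Mul(-1, Mul(2, Pow(Add(-2, Mul(Pow(2, Rational(1, 2)), Pow(8, Rational(1, 2)))), -1)))) = Add(Mul(Rational(1, 4), Pow(790, Rational(1, 2))), Mul(-1, Mul(2, Pow(Add(-2, Mul(Pow(2, Rational(1, 2)), Mul(2, Pow(2, Rational(1, 2))))), -1)))) = Add(Mul(Rational(1, 4), Pow(790, Rational(1, 2))), Mul(-1, Mul(2, Pow(Add(-2, 4), -1)))) = Add(Mul(Rational(1, 4), Pow(790, Rational(1, 2))), Mul(-1, Mul(2, Pow(2, -1)))) = Add(Mul(Rational(1, 4), Pow(790, Rational(1, 2))), Mul(-1, Mul(2, Rational(1, 2)))) = Add(Mul(Rational(1, 4), Pow(790, Rational(1, 2))), Mul(-1, 1)) = Add(Mul(Rational(1, 4), Pow(790, Rational(1, 2))), -1) = Add(-1, Mul(Rational(1, 4), Pow(790, Rational(1, 2))))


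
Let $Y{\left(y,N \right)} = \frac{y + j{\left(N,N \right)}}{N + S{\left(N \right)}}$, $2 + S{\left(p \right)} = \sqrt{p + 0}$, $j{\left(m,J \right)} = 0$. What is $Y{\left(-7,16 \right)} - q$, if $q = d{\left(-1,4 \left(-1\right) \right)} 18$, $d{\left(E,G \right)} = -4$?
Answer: $\frac{1289}{18} \approx 71.611$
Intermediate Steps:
$S{\left(p \right)} = -2 + \sqrt{p}$ ($S{\left(p \right)} = -2 + \sqrt{p + 0} = -2 + \sqrt{p}$)
$q = -72$ ($q = \left(-4\right) 18 = -72$)
$Y{\left(y,N \right)} = \frac{y}{-2 + N + \sqrt{N}}$ ($Y{\left(y,N \right)} = \frac{y + 0}{N + \left(-2 + \sqrt{N}\right)} = \frac{y}{-2 + N + \sqrt{N}}$)
$Y{\left(-7,16 \right)} - q = - \frac{7}{-2 + 16 + \sqrt{16}} - -72 = - \frac{7}{-2 + 16 + 4} + 72 = - \frac{7}{18} + 72 = \frac{1289}{18}$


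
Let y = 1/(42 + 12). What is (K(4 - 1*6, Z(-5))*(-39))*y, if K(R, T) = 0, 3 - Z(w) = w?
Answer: 0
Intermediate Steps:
Z(w) = 3 - w
y = 1/54 ≈ 0.018519
(K(4 - 1*6, Z(-5))*(-39))*y = (0*(-39))*(1/54) = 0*(1/54) = 0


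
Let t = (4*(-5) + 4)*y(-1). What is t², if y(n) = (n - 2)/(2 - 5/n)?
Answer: 2304/49 ≈ 47.020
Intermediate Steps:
y(n) = (-2 + n)/(2 - 5/n)
t = 48/7 (t = (4*(-5) + 4)*(-(-2 - 1)/(-5 + 2*(-1))) = (-20 + 4)*(-1*(-3)/(-5 - 2)) = -(-16)*(-3)/(-7) = -(-16)*(-1)*(-3)/7 = -16*(-3/7) = 48/7 ≈ 6.8571)
t² = (48/7)² = 2304/49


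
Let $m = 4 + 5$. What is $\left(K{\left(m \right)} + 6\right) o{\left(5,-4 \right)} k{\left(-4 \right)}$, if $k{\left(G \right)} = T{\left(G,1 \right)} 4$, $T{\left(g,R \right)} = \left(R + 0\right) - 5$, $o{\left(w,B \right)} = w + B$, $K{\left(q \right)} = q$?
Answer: $-240$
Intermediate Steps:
$m = 9$
$o{\left(w,B \right)} = B + w$
$T{\left(g,R \right)} = -5 + R$ ($T{\left(g,R \right)} = R - 5 = -5 + R$)
$k{\left(G \right)} = -16$ ($k{\left(G \right)} = \left(-5 + 1\right) 4 = \left(-4\right) 4 = -16$)
$\left(K{\left(m \right)} + 6\right) o{\left(5,-4 \right)} k{\left(-4 \right)} = \left(9 + 6\right) \left(-4 + 5\right) \left(-16\right) = 15 \cdot 1 \left(-16\right) = 15 \left(-16\right) = -240$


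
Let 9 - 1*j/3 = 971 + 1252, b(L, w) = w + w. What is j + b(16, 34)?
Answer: -6574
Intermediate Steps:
b(L, w) = 2*w
j = -6642 (j = 27 - 3*(971 + 1252) = 27 - 3*2223 = 27 - 6669 = -6642)
j + b(16, 34) = -6642 + 2*34 = -6642 + 68 = -6574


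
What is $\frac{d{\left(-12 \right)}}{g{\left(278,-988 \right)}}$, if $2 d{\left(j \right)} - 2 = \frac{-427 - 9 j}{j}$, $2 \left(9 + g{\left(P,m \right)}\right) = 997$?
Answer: $\frac{343}{11748} \approx 0.029196$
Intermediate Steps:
$g{\left(P,m \right)} = \frac{979}{2}$ ($g{\left(P,m \right)} = -9 + \frac{1}{2} \cdot 997 = -9 + \frac{997}{2} = \frac{979}{2}$)
$d{\left(j \right)} = 1 + \frac{-427 - 9 j}{2 j}$ ($d{\left(j \right)} = 1 + \frac{\left(-427 - 9 j\right) \frac{1}{j}}{2} = 1 + \frac{\frac{1}{j} \left(-427 - 9 j\right)}{2} = 1 + \frac{-427 - 9 j}{2 j}$)
$\frac{d{\left(-12 \right)}}{g{\left(278,-988 \right)}} = \frac{\frac{7}{2} \frac{1}{-12} \left(-61 - -12\right)}{\frac{979}{2}} = \frac{7}{2} \left(- \frac{1}{12}\right) \left(-61 + 12\right) \frac{2}{979} = \frac{7}{2} \left(- \frac{1}{12}\right) \left(-49\right) \frac{2}{979} = \frac{343}{24} \cdot \frac{2}{979} = \frac{343}{11748}$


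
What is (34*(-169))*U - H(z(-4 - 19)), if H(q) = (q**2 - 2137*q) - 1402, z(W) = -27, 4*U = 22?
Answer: -88629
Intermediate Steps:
U = 11/2 (U = (1/4)*22 = 11/2 ≈ 5.5000)
H(q) = -1402 + q**2 - 2137*q
(34*(-169))*U - H(z(-4 - 19)) = (34*(-169))*(11/2) - (-1402 + (-27)**2 - 2137*(-27)) = -5746*11/2 - (-1402 + 729 + 57699) = -31603 - 1*57026 = -31603 - 57026 = -88629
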